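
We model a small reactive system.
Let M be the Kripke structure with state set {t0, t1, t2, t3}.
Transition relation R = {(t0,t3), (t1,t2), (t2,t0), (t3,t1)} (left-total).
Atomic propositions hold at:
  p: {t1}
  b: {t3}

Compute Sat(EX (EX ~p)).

{t1, t2, t3}

Sat(~p) = {t0, t2, t3}
Sat(EX ~p) = {s : some successor in {t0, t2, t3}} = {t0, t1, t2}
Sat(EX (EX ~p)) = {s : some successor in {t0, t1, t2}} = {t1, t2, t3}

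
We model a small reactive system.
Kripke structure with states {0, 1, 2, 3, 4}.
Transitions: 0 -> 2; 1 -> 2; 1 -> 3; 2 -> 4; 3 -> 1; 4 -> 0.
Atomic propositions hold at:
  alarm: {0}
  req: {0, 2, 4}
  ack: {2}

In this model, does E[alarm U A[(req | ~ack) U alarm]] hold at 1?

Sat(~ack) = {0, 1, 3, 4}
Sat(req | ~ack) = {0, 1, 2, 3, 4}
A[(req | ~ack) U alarm]: least fixpoint, start Z0 = Sat(alarm) = {0}, add states in Sat(req | ~ack) with every successor in Z. Z1 = {0, 4}; Z2 = {0, 2, 4}; fixed.
Sat(A[(req | ~ack) U alarm]) = {0, 2, 4}
E[alarm U A[(req | ~ack) U alarm]]: least fixpoint, start Z0 = Sat(A[(req | ~ack) U alarm]) = {0, 2, 4}, add states in Sat(alarm) with some successor in Z. Already a fixed point.
Sat(E[alarm U A[(req | ~ack) U alarm]]) = {0, 2, 4}
1 ∉ Sat(E[alarm U A[(req | ~ack) U alarm]]) = {0, 2, 4}, so the formula does not hold at 1.

No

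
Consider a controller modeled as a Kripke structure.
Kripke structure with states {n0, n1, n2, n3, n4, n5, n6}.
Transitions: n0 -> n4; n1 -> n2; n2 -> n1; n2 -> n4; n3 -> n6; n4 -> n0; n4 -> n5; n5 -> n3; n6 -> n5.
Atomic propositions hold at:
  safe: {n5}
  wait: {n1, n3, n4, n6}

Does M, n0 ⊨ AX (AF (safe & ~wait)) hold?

No

Sat(~wait) = {n0, n2, n5}
Sat(safe & ~wait) = {n5}
AF (safe & ~wait): least fixpoint, start Z0 = {n5}, add states with every successor in Z. Z1 = {n5, n6}; Z2 = {n3, n5, n6}; fixed.
Sat(AF (safe & ~wait)) = {n3, n5, n6}
Sat(AX (AF (safe & ~wait))) = {s : every successor in {n3, n5, n6}} = {n3, n5, n6}
n0 ∉ Sat(AX (AF (safe & ~wait))) = {n3, n5, n6}, so the formula does not hold at n0.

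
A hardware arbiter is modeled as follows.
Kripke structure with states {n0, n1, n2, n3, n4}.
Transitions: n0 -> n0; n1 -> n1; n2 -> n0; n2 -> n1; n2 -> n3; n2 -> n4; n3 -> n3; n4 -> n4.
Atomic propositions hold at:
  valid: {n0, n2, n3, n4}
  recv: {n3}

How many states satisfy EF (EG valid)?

4

EG valid: greatest fixpoint, start Z0 = {n0, n2, n3, n4}, keep only states in Sat with some successor in Z. Already a fixed point.
Sat(EG valid) = {n0, n2, n3, n4}
EF (EG valid): least fixpoint, start Z0 = {n0, n2, n3, n4}, add states with some successor in Z. Already a fixed point.
Sat(EF (EG valid)) = {n0, n2, n3, n4}
|Sat(EF (EG valid))| = |{n0, n2, n3, n4}| = 4.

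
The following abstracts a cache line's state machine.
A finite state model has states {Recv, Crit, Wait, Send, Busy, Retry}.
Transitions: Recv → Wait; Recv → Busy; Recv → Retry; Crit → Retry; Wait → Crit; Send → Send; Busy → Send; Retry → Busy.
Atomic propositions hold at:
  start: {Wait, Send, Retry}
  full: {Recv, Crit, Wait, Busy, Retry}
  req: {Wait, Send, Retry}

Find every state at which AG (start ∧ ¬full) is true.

Sat(¬full) = {Send}
Sat(start ∧ ¬full) = {Send}
AG (start ∧ ¬full): greatest fixpoint, start Z0 = {Send}, keep only states in Sat with every successor in Z. Already a fixed point.
Sat(AG (start ∧ ¬full)) = {Send}

{Send}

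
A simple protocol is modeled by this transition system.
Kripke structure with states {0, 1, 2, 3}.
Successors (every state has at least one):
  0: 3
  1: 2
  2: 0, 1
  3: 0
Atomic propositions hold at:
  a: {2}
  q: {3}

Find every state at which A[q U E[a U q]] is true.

E[a U q]: least fixpoint, start Z0 = Sat(q) = {3}, add states in Sat(a) with some successor in Z. Already a fixed point.
Sat(E[a U q]) = {3}
A[q U E[a U q]]: least fixpoint, start Z0 = Sat(E[a U q]) = {3}, add states in Sat(q) with every successor in Z. Already a fixed point.
Sat(A[q U E[a U q]]) = {3}

{3}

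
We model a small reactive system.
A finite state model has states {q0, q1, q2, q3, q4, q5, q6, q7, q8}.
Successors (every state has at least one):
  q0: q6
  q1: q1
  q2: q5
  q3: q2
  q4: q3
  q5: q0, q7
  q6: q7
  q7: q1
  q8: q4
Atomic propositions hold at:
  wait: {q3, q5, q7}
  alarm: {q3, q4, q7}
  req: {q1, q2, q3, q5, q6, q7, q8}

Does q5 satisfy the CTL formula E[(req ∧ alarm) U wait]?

Yes

Sat(req ∧ alarm) = {q3, q7}
E[(req ∧ alarm) U wait]: least fixpoint, start Z0 = Sat(wait) = {q3, q5, q7}, add states in Sat(req ∧ alarm) with some successor in Z. Already a fixed point.
Sat(E[(req ∧ alarm) U wait]) = {q3, q5, q7}
q5 ∈ Sat(E[(req ∧ alarm) U wait]) = {q3, q5, q7}, so the formula holds at q5.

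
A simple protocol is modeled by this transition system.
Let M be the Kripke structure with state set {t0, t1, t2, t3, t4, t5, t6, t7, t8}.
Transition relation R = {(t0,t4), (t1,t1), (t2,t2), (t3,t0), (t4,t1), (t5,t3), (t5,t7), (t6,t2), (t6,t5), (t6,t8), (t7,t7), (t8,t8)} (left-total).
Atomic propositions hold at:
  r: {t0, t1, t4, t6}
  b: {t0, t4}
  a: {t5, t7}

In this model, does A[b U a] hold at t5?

Yes

A[b U a]: least fixpoint, start Z0 = Sat(a) = {t5, t7}, add states in Sat(b) with every successor in Z. Already a fixed point.
Sat(A[b U a]) = {t5, t7}
t5 ∈ Sat(A[b U a]) = {t5, t7}, so the formula holds at t5.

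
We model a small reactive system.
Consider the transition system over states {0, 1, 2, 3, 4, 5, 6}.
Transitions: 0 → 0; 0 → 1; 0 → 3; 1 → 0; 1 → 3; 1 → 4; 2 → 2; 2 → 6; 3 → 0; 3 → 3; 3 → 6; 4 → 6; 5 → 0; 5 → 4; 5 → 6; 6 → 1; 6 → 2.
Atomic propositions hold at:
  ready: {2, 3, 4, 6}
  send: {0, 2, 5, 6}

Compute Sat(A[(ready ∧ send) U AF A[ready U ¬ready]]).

{0, 1, 5}

Sat(ready ∧ send) = {2, 6}
Sat(¬ready) = {0, 1, 5}
A[ready U ¬ready]: least fixpoint, start Z0 = Sat(¬ready) = {0, 1, 5}, add states in Sat(ready) with every successor in Z. Already a fixed point.
Sat(A[ready U ¬ready]) = {0, 1, 5}
AF A[ready U ¬ready]: least fixpoint, start Z0 = {0, 1, 5}, add states with every successor in Z. Already a fixed point.
Sat(AF A[ready U ¬ready]) = {0, 1, 5}
A[(ready ∧ send) U AF A[ready U ¬ready]]: least fixpoint, start Z0 = Sat(AF A[ready U ¬ready]) = {0, 1, 5}, add states in Sat(ready ∧ send) with every successor in Z. Already a fixed point.
Sat(A[(ready ∧ send) U AF A[ready U ¬ready]]) = {0, 1, 5}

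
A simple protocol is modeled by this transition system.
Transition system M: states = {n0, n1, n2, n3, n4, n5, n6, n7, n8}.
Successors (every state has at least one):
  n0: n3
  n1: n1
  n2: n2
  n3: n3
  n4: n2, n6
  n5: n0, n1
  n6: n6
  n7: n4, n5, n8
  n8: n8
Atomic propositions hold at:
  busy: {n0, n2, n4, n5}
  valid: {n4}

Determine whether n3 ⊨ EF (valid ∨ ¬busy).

Sat(¬busy) = {n1, n3, n6, n7, n8}
Sat(valid ∨ ¬busy) = {n1, n3, n4, n6, n7, n8}
EF (valid ∨ ¬busy): least fixpoint, start Z0 = {n1, n3, n4, n6, n7, n8}, add states with some successor in Z. Z1 = {n0, n1, n3, n4, n5, n6, n7, n8}; fixed.
Sat(EF (valid ∨ ¬busy)) = {n0, n1, n3, n4, n5, n6, n7, n8}
n3 ∈ Sat(EF (valid ∨ ¬busy)) = {n0, n1, n3, n4, n5, n6, n7, n8}, so the formula holds at n3.

Yes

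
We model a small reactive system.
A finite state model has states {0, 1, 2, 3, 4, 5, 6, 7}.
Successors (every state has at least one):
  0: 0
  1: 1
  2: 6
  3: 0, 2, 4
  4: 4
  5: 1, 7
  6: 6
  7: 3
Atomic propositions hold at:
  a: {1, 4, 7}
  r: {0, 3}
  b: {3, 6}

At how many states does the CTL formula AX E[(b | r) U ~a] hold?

Sat(b | r) = {0, 3, 6}
Sat(~a) = {0, 2, 3, 5, 6}
E[(b | r) U ~a]: least fixpoint, start Z0 = Sat(~a) = {0, 2, 3, 5, 6}, add states in Sat(b | r) with some successor in Z. Already a fixed point.
Sat(E[(b | r) U ~a]) = {0, 2, 3, 5, 6}
Sat(AX E[(b | r) U ~a]) = {s : every successor in {0, 2, 3, 5, 6}} = {0, 2, 6, 7}
|Sat(AX E[(b | r) U ~a])| = |{0, 2, 6, 7}| = 4.

4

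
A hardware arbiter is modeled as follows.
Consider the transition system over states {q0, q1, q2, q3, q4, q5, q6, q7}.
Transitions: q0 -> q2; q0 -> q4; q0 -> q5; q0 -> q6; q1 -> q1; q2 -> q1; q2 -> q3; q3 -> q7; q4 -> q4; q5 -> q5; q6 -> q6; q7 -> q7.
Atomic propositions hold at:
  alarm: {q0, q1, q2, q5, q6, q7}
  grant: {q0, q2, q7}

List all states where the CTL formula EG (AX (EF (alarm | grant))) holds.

{q1, q2, q3, q5, q6, q7}

Sat(alarm | grant) = {q0, q1, q2, q5, q6, q7}
EF (alarm | grant): least fixpoint, start Z0 = {q0, q1, q2, q5, q6, q7}, add states with some successor in Z. Z1 = {q0, q1, q2, q3, q5, q6, q7}; fixed.
Sat(EF (alarm | grant)) = {q0, q1, q2, q3, q5, q6, q7}
Sat(AX (EF (alarm | grant))) = {s : every successor in {q0, q1, q2, q3, q5, q6, q7}} = {q1, q2, q3, q5, q6, q7}
EG (AX (EF (alarm | grant))): greatest fixpoint, start Z0 = {q1, q2, q3, q5, q6, q7}, keep only states in Sat with some successor in Z. Already a fixed point.
Sat(EG (AX (EF (alarm | grant)))) = {q1, q2, q3, q5, q6, q7}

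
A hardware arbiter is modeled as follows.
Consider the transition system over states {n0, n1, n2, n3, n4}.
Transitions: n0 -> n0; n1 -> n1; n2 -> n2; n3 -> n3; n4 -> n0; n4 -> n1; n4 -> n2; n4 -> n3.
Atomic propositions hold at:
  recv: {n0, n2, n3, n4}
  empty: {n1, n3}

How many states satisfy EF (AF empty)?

AF empty: least fixpoint, start Z0 = {n1, n3}, add states with every successor in Z. Already a fixed point.
Sat(AF empty) = {n1, n3}
EF (AF empty): least fixpoint, start Z0 = {n1, n3}, add states with some successor in Z. Z1 = {n1, n3, n4}; fixed.
Sat(EF (AF empty)) = {n1, n3, n4}
|Sat(EF (AF empty))| = |{n1, n3, n4}| = 3.

3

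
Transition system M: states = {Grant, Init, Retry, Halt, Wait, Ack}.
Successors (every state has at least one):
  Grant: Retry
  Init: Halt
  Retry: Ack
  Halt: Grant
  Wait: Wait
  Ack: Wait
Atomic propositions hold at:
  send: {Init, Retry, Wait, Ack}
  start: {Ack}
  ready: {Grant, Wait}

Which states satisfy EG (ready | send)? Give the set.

Sat(ready | send) = {Grant, Init, Retry, Wait, Ack}
EG (ready | send): greatest fixpoint, start Z0 = {Grant, Init, Retry, Wait, Ack}, keep only states in Sat with some successor in Z. Z1 = {Grant, Retry, Wait, Ack}; fixed.
Sat(EG (ready | send)) = {Grant, Retry, Wait, Ack}

{Grant, Retry, Wait, Ack}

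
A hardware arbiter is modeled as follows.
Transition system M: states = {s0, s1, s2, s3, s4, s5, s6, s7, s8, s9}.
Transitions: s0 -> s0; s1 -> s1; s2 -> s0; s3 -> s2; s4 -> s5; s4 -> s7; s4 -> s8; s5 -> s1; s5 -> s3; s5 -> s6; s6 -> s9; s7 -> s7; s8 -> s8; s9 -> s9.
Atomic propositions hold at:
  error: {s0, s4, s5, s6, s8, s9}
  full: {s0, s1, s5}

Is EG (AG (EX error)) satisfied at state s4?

No

Sat(EX error) = {s : some successor in {s0, s4, s5, s6, s8, s9}} = {s0, s2, s4, s5, s6, s8, s9}
AG (EX error): greatest fixpoint, start Z0 = {s0, s2, s4, s5, s6, s8, s9}, keep only states in Sat with every successor in Z. Z1 = {s0, s2, s6, s8, s9}; fixed.
Sat(AG (EX error)) = {s0, s2, s6, s8, s9}
EG (AG (EX error)): greatest fixpoint, start Z0 = {s0, s2, s6, s8, s9}, keep only states in Sat with some successor in Z. Already a fixed point.
Sat(EG (AG (EX error))) = {s0, s2, s6, s8, s9}
s4 ∉ Sat(EG (AG (EX error))) = {s0, s2, s6, s8, s9}, so the formula does not hold at s4.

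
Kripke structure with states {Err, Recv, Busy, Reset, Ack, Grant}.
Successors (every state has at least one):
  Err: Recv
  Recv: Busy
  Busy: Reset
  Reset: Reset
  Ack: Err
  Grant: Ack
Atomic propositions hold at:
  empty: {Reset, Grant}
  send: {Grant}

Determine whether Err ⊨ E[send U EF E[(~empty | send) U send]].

No

Sat(~empty) = {Err, Recv, Busy, Ack}
Sat(~empty | send) = {Err, Recv, Busy, Ack, Grant}
E[(~empty | send) U send]: least fixpoint, start Z0 = Sat(send) = {Grant}, add states in Sat(~empty | send) with some successor in Z. Already a fixed point.
Sat(E[(~empty | send) U send]) = {Grant}
EF E[(~empty | send) U send]: least fixpoint, start Z0 = {Grant}, add states with some successor in Z. Already a fixed point.
Sat(EF E[(~empty | send) U send]) = {Grant}
E[send U EF E[(~empty | send) U send]]: least fixpoint, start Z0 = Sat(EF E[(~empty | send) U send]) = {Grant}, add states in Sat(send) with some successor in Z. Already a fixed point.
Sat(E[send U EF E[(~empty | send) U send]]) = {Grant}
Err ∉ Sat(E[send U EF E[(~empty | send) U send]]) = {Grant}, so the formula does not hold at Err.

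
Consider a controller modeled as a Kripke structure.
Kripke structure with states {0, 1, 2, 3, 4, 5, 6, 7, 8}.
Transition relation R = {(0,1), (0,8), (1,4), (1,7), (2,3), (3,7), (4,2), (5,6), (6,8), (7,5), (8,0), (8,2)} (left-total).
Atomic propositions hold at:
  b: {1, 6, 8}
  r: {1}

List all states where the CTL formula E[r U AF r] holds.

AF r: least fixpoint, start Z0 = {1}, add states with every successor in Z. Already a fixed point.
Sat(AF r) = {1}
E[r U AF r]: least fixpoint, start Z0 = Sat(AF r) = {1}, add states in Sat(r) with some successor in Z. Already a fixed point.
Sat(E[r U AF r]) = {1}

{1}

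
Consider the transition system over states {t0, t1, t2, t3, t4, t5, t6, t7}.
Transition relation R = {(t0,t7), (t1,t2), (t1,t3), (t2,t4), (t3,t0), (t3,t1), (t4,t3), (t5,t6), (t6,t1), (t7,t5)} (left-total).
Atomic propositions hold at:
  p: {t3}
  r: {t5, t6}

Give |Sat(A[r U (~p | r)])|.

Sat(~p) = {t0, t1, t2, t4, t5, t6, t7}
Sat(~p | r) = {t0, t1, t2, t4, t5, t6, t7}
A[r U (~p | r)]: least fixpoint, start Z0 = Sat((~p | r)) = {t0, t1, t2, t4, t5, t6, t7}, add states in Sat(r) with every successor in Z. Already a fixed point.
Sat(A[r U (~p | r)]) = {t0, t1, t2, t4, t5, t6, t7}
|Sat(A[r U (~p | r)])| = |{t0, t1, t2, t4, t5, t6, t7}| = 7.

7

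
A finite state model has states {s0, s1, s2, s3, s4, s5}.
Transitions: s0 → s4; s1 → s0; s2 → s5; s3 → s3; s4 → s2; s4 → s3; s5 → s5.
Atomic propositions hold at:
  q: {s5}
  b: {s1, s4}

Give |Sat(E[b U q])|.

1

E[b U q]: least fixpoint, start Z0 = Sat(q) = {s5}, add states in Sat(b) with some successor in Z. Already a fixed point.
Sat(E[b U q]) = {s5}
|Sat(E[b U q])| = |{s5}| = 1.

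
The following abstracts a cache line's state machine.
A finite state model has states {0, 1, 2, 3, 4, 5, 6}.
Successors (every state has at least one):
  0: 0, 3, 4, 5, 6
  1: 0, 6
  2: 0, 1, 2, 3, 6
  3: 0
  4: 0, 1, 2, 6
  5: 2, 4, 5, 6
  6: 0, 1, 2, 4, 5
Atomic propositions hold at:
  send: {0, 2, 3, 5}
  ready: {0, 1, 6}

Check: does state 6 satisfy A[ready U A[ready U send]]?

No

A[ready U send]: least fixpoint, start Z0 = Sat(send) = {0, 2, 3, 5}, add states in Sat(ready) with every successor in Z. Already a fixed point.
Sat(A[ready U send]) = {0, 2, 3, 5}
A[ready U A[ready U send]]: least fixpoint, start Z0 = Sat(A[ready U send]) = {0, 2, 3, 5}, add states in Sat(ready) with every successor in Z. Already a fixed point.
Sat(A[ready U A[ready U send]]) = {0, 2, 3, 5}
6 ∉ Sat(A[ready U A[ready U send]]) = {0, 2, 3, 5}, so the formula does not hold at 6.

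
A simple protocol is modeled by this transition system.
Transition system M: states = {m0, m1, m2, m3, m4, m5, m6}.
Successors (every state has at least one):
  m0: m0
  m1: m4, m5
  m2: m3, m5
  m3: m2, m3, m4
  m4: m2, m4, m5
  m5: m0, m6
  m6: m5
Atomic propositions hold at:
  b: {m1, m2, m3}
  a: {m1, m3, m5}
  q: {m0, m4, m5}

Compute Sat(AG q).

{m0}

AG q: greatest fixpoint, start Z0 = {m0, m4, m5}, keep only states in Sat with every successor in Z. Z1 = {m0}; fixed.
Sat(AG q) = {m0}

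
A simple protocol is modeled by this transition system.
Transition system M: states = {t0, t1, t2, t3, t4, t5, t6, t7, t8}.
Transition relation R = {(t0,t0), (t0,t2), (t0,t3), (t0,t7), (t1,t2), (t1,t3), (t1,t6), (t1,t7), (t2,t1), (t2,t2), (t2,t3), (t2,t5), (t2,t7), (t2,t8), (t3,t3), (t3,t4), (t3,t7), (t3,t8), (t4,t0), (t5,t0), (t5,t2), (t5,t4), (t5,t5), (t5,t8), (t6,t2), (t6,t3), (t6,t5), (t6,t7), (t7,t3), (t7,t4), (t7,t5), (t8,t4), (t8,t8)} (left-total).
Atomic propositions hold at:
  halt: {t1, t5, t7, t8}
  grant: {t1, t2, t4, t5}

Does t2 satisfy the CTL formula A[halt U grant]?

A[halt U grant]: least fixpoint, start Z0 = Sat(grant) = {t1, t2, t4, t5}, add states in Sat(halt) with every successor in Z. Already a fixed point.
Sat(A[halt U grant]) = {t1, t2, t4, t5}
t2 ∈ Sat(A[halt U grant]) = {t1, t2, t4, t5}, so the formula holds at t2.

Yes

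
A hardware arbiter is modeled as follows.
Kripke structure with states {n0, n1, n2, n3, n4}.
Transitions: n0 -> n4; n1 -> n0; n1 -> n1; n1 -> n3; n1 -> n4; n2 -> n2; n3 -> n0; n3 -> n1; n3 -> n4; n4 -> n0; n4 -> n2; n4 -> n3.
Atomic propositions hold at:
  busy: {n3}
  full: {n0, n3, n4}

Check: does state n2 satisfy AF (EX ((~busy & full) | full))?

Sat(~busy) = {n0, n1, n2, n4}
Sat(~busy & full) = {n0, n4}
Sat((~busy & full) | full) = {n0, n3, n4}
Sat(EX ((~busy & full) | full)) = {s : some successor in {n0, n3, n4}} = {n0, n1, n3, n4}
AF (EX ((~busy & full) | full)): least fixpoint, start Z0 = {n0, n1, n3, n4}, add states with every successor in Z. Already a fixed point.
Sat(AF (EX ((~busy & full) | full))) = {n0, n1, n3, n4}
n2 ∉ Sat(AF (EX ((~busy & full) | full))) = {n0, n1, n3, n4}, so the formula does not hold at n2.

No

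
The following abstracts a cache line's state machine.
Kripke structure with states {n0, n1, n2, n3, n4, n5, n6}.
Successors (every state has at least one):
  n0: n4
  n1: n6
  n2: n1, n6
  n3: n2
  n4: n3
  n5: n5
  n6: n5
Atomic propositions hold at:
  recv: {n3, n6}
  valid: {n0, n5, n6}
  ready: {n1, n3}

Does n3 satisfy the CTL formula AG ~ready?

No

Sat(~ready) = {n0, n2, n4, n5, n6}
AG ~ready: greatest fixpoint, start Z0 = {n0, n2, n4, n5, n6}, keep only states in Sat with every successor in Z. Z1 = {n0, n5, n6}; Z2 = {n5, n6}; fixed.
Sat(AG ~ready) = {n5, n6}
n3 ∉ Sat(AG ~ready) = {n5, n6}, so the formula does not hold at n3.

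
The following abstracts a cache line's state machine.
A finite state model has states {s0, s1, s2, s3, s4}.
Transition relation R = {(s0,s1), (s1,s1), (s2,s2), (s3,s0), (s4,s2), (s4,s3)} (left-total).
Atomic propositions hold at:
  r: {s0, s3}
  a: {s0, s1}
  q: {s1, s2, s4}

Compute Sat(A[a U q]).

A[a U q]: least fixpoint, start Z0 = Sat(q) = {s1, s2, s4}, add states in Sat(a) with every successor in Z. Z1 = {s0, s1, s2, s4}; fixed.
Sat(A[a U q]) = {s0, s1, s2, s4}

{s0, s1, s2, s4}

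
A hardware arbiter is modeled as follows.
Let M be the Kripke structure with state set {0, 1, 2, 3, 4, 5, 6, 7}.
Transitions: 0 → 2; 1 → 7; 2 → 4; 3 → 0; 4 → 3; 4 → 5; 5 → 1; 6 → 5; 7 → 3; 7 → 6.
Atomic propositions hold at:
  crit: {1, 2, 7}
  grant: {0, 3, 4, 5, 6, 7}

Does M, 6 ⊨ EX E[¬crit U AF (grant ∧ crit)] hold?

Sat(¬crit) = {0, 3, 4, 5, 6}
Sat(grant ∧ crit) = {7}
AF (grant ∧ crit): least fixpoint, start Z0 = {7}, add states with every successor in Z. Z1 = {1, 7}; Z2 = {1, 5, 7}; Z3 = {1, 5, 6, 7}; fixed.
Sat(AF (grant ∧ crit)) = {1, 5, 6, 7}
E[¬crit U AF (grant ∧ crit)]: least fixpoint, start Z0 = Sat(AF (grant ∧ crit)) = {1, 5, 6, 7}, add states in Sat(¬crit) with some successor in Z. Z1 = {1, 4, 5, 6, 7}; fixed.
Sat(E[¬crit U AF (grant ∧ crit)]) = {1, 4, 5, 6, 7}
Sat(EX E[¬crit U AF (grant ∧ crit)]) = {s : some successor in {1, 4, 5, 6, 7}} = {1, 2, 4, 5, 6, 7}
6 ∈ Sat(EX E[¬crit U AF (grant ∧ crit)]) = {1, 2, 4, 5, 6, 7}, so the formula holds at 6.

Yes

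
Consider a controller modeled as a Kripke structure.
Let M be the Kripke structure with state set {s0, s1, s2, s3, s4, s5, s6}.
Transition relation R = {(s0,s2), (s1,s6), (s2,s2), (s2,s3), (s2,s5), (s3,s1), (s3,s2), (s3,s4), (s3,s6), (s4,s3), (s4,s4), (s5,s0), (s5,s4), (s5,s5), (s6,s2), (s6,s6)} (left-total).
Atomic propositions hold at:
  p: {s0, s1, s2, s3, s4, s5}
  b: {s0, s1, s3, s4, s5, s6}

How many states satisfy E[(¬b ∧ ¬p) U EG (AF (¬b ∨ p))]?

5

Sat(¬b) = {s2}
Sat(¬p) = {s6}
Sat(¬b ∧ ¬p) = ∅
Sat(¬b ∨ p) = {s0, s1, s2, s3, s4, s5}
AF (¬b ∨ p): least fixpoint, start Z0 = {s0, s1, s2, s3, s4, s5}, add states with every successor in Z. Already a fixed point.
Sat(AF (¬b ∨ p)) = {s0, s1, s2, s3, s4, s5}
EG (AF (¬b ∨ p)): greatest fixpoint, start Z0 = {s0, s1, s2, s3, s4, s5}, keep only states in Sat with some successor in Z. Z1 = {s0, s2, s3, s4, s5}; fixed.
Sat(EG (AF (¬b ∨ p))) = {s0, s2, s3, s4, s5}
E[(¬b ∧ ¬p) U EG (AF (¬b ∨ p))]: least fixpoint, start Z0 = Sat(EG (AF (¬b ∨ p))) = {s0, s2, s3, s4, s5}, add states in Sat(¬b ∧ ¬p) with some successor in Z. Already a fixed point.
Sat(E[(¬b ∧ ¬p) U EG (AF (¬b ∨ p))]) = {s0, s2, s3, s4, s5}
|Sat(E[(¬b ∧ ¬p) U EG (AF (¬b ∨ p))])| = |{s0, s2, s3, s4, s5}| = 5.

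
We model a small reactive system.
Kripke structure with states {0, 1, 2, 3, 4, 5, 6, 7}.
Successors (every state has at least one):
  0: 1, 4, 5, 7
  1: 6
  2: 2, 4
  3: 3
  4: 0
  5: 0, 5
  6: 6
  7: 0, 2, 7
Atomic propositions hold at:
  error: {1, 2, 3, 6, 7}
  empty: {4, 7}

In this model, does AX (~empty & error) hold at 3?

Sat(~empty) = {0, 1, 2, 3, 5, 6}
Sat(~empty & error) = {1, 2, 3, 6}
Sat(AX (~empty & error)) = {s : every successor in {1, 2, 3, 6}} = {1, 3, 6}
3 ∈ Sat(AX (~empty & error)) = {1, 3, 6}, so the formula holds at 3.

Yes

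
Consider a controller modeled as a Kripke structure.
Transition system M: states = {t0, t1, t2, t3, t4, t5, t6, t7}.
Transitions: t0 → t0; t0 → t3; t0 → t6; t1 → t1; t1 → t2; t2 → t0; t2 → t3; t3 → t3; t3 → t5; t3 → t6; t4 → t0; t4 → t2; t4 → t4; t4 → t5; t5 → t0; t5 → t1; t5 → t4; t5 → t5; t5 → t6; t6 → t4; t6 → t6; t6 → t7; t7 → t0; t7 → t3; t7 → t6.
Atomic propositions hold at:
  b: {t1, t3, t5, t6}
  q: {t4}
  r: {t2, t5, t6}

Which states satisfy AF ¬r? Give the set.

{t0, t1, t2, t3, t4, t7}

Sat(¬r) = {t0, t1, t3, t4, t7}
AF ¬r: least fixpoint, start Z0 = {t0, t1, t3, t4, t7}, add states with every successor in Z. Z1 = {t0, t1, t2, t3, t4, t7}; fixed.
Sat(AF ¬r) = {t0, t1, t2, t3, t4, t7}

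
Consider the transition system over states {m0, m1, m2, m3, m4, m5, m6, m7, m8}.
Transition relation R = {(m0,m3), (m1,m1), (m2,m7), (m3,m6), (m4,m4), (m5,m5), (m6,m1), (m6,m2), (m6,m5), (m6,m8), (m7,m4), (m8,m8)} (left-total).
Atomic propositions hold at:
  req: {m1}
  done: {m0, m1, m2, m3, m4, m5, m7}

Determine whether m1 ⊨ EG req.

EG req: greatest fixpoint, start Z0 = {m1}, keep only states in Sat with some successor in Z. Already a fixed point.
Sat(EG req) = {m1}
m1 ∈ Sat(EG req) = {m1}, so the formula holds at m1.

Yes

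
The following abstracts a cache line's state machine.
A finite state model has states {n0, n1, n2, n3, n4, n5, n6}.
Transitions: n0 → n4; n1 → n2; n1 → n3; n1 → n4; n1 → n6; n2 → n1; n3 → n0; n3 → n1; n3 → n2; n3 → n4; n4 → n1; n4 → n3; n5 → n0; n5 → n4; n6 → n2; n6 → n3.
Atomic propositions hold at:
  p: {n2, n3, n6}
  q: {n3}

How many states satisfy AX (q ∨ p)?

Sat(q ∨ p) = {n2, n3, n6}
Sat(AX (q ∨ p)) = {s : every successor in {n2, n3, n6}} = {n6}
|Sat(AX (q ∨ p))| = |{n6}| = 1.

1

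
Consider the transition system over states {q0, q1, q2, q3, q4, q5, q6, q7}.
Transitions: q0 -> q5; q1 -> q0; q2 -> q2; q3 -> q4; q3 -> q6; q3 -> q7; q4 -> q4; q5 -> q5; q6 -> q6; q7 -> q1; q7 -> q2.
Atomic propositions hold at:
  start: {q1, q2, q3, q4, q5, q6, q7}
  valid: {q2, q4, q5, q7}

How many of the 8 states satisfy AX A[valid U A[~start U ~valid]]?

2

Sat(~start) = {q0}
Sat(~valid) = {q0, q1, q3, q6}
A[~start U ~valid]: least fixpoint, start Z0 = Sat(~valid) = {q0, q1, q3, q6}, add states in Sat(~start) with every successor in Z. Already a fixed point.
Sat(A[~start U ~valid]) = {q0, q1, q3, q6}
A[valid U A[~start U ~valid]]: least fixpoint, start Z0 = Sat(A[~start U ~valid]) = {q0, q1, q3, q6}, add states in Sat(valid) with every successor in Z. Already a fixed point.
Sat(A[valid U A[~start U ~valid]]) = {q0, q1, q3, q6}
Sat(AX A[valid U A[~start U ~valid]]) = {s : every successor in {q0, q1, q3, q6}} = {q1, q6}
|Sat(AX A[valid U A[~start U ~valid]])| = |{q1, q6}| = 2.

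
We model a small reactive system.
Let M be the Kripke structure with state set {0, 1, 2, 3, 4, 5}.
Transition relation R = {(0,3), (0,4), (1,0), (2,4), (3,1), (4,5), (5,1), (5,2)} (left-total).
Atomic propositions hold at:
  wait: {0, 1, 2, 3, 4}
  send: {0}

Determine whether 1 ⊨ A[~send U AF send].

Sat(~send) = {1, 2, 3, 4, 5}
AF send: least fixpoint, start Z0 = {0}, add states with every successor in Z. Z1 = {0, 1}; Z2 = {0, 1, 3}; fixed.
Sat(AF send) = {0, 1, 3}
A[~send U AF send]: least fixpoint, start Z0 = Sat(AF send) = {0, 1, 3}, add states in Sat(~send) with every successor in Z. Already a fixed point.
Sat(A[~send U AF send]) = {0, 1, 3}
1 ∈ Sat(A[~send U AF send]) = {0, 1, 3}, so the formula holds at 1.

Yes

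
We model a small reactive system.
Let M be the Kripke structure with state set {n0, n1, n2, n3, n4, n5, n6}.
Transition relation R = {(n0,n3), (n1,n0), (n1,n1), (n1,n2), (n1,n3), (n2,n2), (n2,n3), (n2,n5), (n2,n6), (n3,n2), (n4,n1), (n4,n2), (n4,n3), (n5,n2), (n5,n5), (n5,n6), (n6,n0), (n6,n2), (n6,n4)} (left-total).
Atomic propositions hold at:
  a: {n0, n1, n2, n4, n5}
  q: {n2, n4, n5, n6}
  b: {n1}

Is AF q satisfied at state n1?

No

AF q: least fixpoint, start Z0 = {n2, n4, n5, n6}, add states with every successor in Z. Z1 = {n2, n3, n4, n5, n6}; Z2 = {n0, n2, n3, n4, n5, n6}; fixed.
Sat(AF q) = {n0, n2, n3, n4, n5, n6}
n1 ∉ Sat(AF q) = {n0, n2, n3, n4, n5, n6}, so the formula does not hold at n1.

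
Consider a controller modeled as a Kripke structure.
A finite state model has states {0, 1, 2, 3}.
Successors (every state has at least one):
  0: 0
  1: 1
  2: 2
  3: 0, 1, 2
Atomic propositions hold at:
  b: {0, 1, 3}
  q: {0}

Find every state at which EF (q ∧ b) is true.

{0, 3}

Sat(q ∧ b) = {0}
EF (q ∧ b): least fixpoint, start Z0 = {0}, add states with some successor in Z. Z1 = {0, 3}; fixed.
Sat(EF (q ∧ b)) = {0, 3}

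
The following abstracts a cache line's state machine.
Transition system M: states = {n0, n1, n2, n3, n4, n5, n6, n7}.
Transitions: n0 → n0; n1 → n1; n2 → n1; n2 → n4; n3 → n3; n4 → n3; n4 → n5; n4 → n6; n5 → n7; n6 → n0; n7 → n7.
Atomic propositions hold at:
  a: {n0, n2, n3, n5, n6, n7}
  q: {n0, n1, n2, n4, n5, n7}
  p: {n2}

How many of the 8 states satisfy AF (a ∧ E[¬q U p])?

Sat(¬q) = {n3, n6}
E[¬q U p]: least fixpoint, start Z0 = Sat(p) = {n2}, add states in Sat(¬q) with some successor in Z. Already a fixed point.
Sat(E[¬q U p]) = {n2}
Sat(a ∧ E[¬q U p]) = {n2}
AF (a ∧ E[¬q U p]): least fixpoint, start Z0 = {n2}, add states with every successor in Z. Already a fixed point.
Sat(AF (a ∧ E[¬q U p])) = {n2}
|Sat(AF (a ∧ E[¬q U p]))| = |{n2}| = 1.

1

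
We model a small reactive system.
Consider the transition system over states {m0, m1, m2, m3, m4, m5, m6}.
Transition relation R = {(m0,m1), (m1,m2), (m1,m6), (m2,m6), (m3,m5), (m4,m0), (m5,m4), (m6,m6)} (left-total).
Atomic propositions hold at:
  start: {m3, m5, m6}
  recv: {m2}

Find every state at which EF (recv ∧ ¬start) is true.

Sat(¬start) = {m0, m1, m2, m4}
Sat(recv ∧ ¬start) = {m2}
EF (recv ∧ ¬start): least fixpoint, start Z0 = {m2}, add states with some successor in Z. Z1 = {m1, m2}; Z2 = {m0, m1, m2}; Z3 = {m0, m1, m2, m4}; Z4 = {m0, m1, m2, m4, m5}; Z5 = {m0, m1, m2, m3, m4, m5}; fixed.
Sat(EF (recv ∧ ¬start)) = {m0, m1, m2, m3, m4, m5}

{m0, m1, m2, m3, m4, m5}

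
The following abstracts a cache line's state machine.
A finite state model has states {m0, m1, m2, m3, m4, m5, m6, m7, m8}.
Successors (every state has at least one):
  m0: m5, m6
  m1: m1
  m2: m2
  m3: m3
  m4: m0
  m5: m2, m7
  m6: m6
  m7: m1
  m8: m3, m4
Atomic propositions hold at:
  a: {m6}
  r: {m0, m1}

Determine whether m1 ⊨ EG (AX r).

Sat(AX r) = {s : every successor in {m0, m1}} = {m1, m4, m7}
EG (AX r): greatest fixpoint, start Z0 = {m1, m4, m7}, keep only states in Sat with some successor in Z. Z1 = {m1, m7}; fixed.
Sat(EG (AX r)) = {m1, m7}
m1 ∈ Sat(EG (AX r)) = {m1, m7}, so the formula holds at m1.

Yes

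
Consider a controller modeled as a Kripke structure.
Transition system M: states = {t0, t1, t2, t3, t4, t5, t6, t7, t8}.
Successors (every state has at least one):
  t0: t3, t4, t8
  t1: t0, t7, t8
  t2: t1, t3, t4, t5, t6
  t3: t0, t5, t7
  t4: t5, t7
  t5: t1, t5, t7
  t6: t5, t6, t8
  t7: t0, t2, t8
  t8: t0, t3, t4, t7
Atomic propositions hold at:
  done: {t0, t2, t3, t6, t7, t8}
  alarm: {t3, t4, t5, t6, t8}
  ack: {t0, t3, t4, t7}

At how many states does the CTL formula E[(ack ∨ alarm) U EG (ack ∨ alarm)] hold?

Sat(ack ∨ alarm) = {t0, t3, t4, t5, t6, t7, t8}
EG (ack ∨ alarm): greatest fixpoint, start Z0 = {t0, t3, t4, t5, t6, t7, t8}, keep only states in Sat with some successor in Z. Already a fixed point.
Sat(EG (ack ∨ alarm)) = {t0, t3, t4, t5, t6, t7, t8}
E[(ack ∨ alarm) U EG (ack ∨ alarm)]: least fixpoint, start Z0 = Sat(EG (ack ∨ alarm)) = {t0, t3, t4, t5, t6, t7, t8}, add states in Sat(ack ∨ alarm) with some successor in Z. Already a fixed point.
Sat(E[(ack ∨ alarm) U EG (ack ∨ alarm)]) = {t0, t3, t4, t5, t6, t7, t8}
|Sat(E[(ack ∨ alarm) U EG (ack ∨ alarm)])| = |{t0, t3, t4, t5, t6, t7, t8}| = 7.

7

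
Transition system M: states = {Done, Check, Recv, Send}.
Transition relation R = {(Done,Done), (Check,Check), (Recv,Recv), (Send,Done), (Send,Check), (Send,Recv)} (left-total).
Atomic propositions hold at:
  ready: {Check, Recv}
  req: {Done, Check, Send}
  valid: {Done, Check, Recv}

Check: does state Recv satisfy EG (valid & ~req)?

Sat(~req) = {Recv}
Sat(valid & ~req) = {Recv}
EG (valid & ~req): greatest fixpoint, start Z0 = {Recv}, keep only states in Sat with some successor in Z. Already a fixed point.
Sat(EG (valid & ~req)) = {Recv}
Recv ∈ Sat(EG (valid & ~req)) = {Recv}, so the formula holds at Recv.

Yes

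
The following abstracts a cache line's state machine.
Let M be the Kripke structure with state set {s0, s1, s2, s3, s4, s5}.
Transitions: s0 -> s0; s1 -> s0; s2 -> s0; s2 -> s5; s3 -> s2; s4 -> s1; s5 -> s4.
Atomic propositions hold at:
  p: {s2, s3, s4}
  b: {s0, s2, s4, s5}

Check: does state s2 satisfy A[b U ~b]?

Sat(~b) = {s1, s3}
A[b U ~b]: least fixpoint, start Z0 = Sat(~b) = {s1, s3}, add states in Sat(b) with every successor in Z. Z1 = {s1, s3, s4}; Z2 = {s1, s3, s4, s5}; fixed.
Sat(A[b U ~b]) = {s1, s3, s4, s5}
s2 ∉ Sat(A[b U ~b]) = {s1, s3, s4, s5}, so the formula does not hold at s2.

No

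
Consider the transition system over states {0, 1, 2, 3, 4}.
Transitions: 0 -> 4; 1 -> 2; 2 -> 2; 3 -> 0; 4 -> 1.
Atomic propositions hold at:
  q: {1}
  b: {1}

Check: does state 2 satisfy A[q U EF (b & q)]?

Sat(b & q) = {1}
EF (b & q): least fixpoint, start Z0 = {1}, add states with some successor in Z. Z1 = {1, 4}; Z2 = {0, 1, 4}; Z3 = {0, 1, 3, 4}; fixed.
Sat(EF (b & q)) = {0, 1, 3, 4}
A[q U EF (b & q)]: least fixpoint, start Z0 = Sat(EF (b & q)) = {0, 1, 3, 4}, add states in Sat(q) with every successor in Z. Already a fixed point.
Sat(A[q U EF (b & q)]) = {0, 1, 3, 4}
2 ∉ Sat(A[q U EF (b & q)]) = {0, 1, 3, 4}, so the formula does not hold at 2.

No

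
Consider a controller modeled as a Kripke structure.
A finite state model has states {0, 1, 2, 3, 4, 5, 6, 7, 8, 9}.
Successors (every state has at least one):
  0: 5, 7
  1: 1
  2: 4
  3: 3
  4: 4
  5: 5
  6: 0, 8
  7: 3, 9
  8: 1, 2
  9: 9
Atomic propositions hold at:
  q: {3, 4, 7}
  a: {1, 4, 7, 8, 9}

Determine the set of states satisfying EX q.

{0, 2, 3, 4, 7}

Sat(EX q) = {s : some successor in {3, 4, 7}} = {0, 2, 3, 4, 7}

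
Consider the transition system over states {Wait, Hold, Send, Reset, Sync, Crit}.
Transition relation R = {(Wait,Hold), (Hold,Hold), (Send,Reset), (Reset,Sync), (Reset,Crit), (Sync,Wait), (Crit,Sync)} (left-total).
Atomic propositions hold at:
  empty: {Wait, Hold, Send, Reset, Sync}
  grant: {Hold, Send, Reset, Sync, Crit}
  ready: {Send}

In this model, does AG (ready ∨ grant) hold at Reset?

Sat(ready ∨ grant) = {Hold, Send, Reset, Sync, Crit}
AG (ready ∨ grant): greatest fixpoint, start Z0 = {Hold, Send, Reset, Sync, Crit}, keep only states in Sat with every successor in Z. Z1 = {Hold, Send, Reset, Crit}; Z2 = {Hold, Send}; Z3 = {Hold}; fixed.
Sat(AG (ready ∨ grant)) = {Hold}
Reset ∉ Sat(AG (ready ∨ grant)) = {Hold}, so the formula does not hold at Reset.

No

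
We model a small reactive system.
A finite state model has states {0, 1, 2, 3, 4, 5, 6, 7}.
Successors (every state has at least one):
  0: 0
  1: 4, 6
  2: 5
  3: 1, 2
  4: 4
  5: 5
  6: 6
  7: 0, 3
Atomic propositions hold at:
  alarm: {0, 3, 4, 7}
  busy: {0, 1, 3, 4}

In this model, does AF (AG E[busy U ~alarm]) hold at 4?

No

Sat(~alarm) = {1, 2, 5, 6}
E[busy U ~alarm]: least fixpoint, start Z0 = Sat(~alarm) = {1, 2, 5, 6}, add states in Sat(busy) with some successor in Z. Z1 = {1, 2, 3, 5, 6}; fixed.
Sat(E[busy U ~alarm]) = {1, 2, 3, 5, 6}
AG E[busy U ~alarm]: greatest fixpoint, start Z0 = {1, 2, 3, 5, 6}, keep only states in Sat with every successor in Z. Z1 = {2, 3, 5, 6}; Z2 = {2, 5, 6}; fixed.
Sat(AG E[busy U ~alarm]) = {2, 5, 6}
AF (AG E[busy U ~alarm]): least fixpoint, start Z0 = {2, 5, 6}, add states with every successor in Z. Already a fixed point.
Sat(AF (AG E[busy U ~alarm])) = {2, 5, 6}
4 ∉ Sat(AF (AG E[busy U ~alarm])) = {2, 5, 6}, so the formula does not hold at 4.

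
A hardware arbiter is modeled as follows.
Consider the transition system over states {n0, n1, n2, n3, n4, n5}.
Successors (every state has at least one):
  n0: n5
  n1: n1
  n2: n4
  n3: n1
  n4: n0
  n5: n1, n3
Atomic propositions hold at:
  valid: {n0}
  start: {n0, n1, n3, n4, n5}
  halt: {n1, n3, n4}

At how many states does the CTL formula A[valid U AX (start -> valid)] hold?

Sat(start -> valid) = {n0, n2}
Sat(AX (start -> valid)) = {s : every successor in {n0, n2}} = {n4}
A[valid U AX (start -> valid)]: least fixpoint, start Z0 = Sat(AX (start -> valid)) = {n4}, add states in Sat(valid) with every successor in Z. Already a fixed point.
Sat(A[valid U AX (start -> valid)]) = {n4}
|Sat(A[valid U AX (start -> valid)])| = |{n4}| = 1.

1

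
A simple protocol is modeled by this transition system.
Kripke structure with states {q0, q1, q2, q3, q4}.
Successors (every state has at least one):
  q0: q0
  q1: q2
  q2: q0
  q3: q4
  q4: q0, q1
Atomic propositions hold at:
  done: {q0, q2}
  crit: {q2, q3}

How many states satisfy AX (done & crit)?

Sat(done & crit) = {q2}
Sat(AX (done & crit)) = {s : every successor in {q2}} = {q1}
|Sat(AX (done & crit))| = |{q1}| = 1.

1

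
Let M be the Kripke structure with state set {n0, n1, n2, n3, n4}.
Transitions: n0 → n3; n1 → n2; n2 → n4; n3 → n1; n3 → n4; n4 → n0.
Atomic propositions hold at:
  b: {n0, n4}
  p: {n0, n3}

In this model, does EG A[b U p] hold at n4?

A[b U p]: least fixpoint, start Z0 = Sat(p) = {n0, n3}, add states in Sat(b) with every successor in Z. Z1 = {n0, n3, n4}; fixed.
Sat(A[b U p]) = {n0, n3, n4}
EG A[b U p]: greatest fixpoint, start Z0 = {n0, n3, n4}, keep only states in Sat with some successor in Z. Already a fixed point.
Sat(EG A[b U p]) = {n0, n3, n4}
n4 ∈ Sat(EG A[b U p]) = {n0, n3, n4}, so the formula holds at n4.

Yes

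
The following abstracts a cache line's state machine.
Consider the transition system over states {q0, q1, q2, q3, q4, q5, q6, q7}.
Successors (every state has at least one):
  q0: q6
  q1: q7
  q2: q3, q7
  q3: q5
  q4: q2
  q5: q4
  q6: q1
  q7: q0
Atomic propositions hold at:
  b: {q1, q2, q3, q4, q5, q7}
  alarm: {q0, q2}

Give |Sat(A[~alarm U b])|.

7

Sat(~alarm) = {q1, q3, q4, q5, q6, q7}
A[~alarm U b]: least fixpoint, start Z0 = Sat(b) = {q1, q2, q3, q4, q5, q7}, add states in Sat(~alarm) with every successor in Z. Z1 = {q1, q2, q3, q4, q5, q6, q7}; fixed.
Sat(A[~alarm U b]) = {q1, q2, q3, q4, q5, q6, q7}
|Sat(A[~alarm U b])| = |{q1, q2, q3, q4, q5, q6, q7}| = 7.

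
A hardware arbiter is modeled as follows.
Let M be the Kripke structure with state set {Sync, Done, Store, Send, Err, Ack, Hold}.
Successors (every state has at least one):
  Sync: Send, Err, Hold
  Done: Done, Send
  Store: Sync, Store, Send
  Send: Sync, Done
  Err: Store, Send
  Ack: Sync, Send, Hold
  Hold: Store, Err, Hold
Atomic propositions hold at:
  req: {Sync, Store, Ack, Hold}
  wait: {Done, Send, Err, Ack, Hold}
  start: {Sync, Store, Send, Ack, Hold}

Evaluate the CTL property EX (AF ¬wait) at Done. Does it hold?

No

Sat(¬wait) = {Sync, Store}
AF ¬wait: least fixpoint, start Z0 = {Sync, Store}, add states with every successor in Z. Already a fixed point.
Sat(AF ¬wait) = {Sync, Store}
Sat(EX (AF ¬wait)) = {s : some successor in {Sync, Store}} = {Store, Send, Err, Ack, Hold}
Done ∉ Sat(EX (AF ¬wait)) = {Store, Send, Err, Ack, Hold}, so the formula does not hold at Done.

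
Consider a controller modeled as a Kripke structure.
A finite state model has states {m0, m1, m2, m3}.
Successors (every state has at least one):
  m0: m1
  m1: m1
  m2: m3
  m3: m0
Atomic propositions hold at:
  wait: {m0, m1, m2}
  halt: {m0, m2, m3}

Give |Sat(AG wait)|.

2

AG wait: greatest fixpoint, start Z0 = {m0, m1, m2}, keep only states in Sat with every successor in Z. Z1 = {m0, m1}; fixed.
Sat(AG wait) = {m0, m1}
|Sat(AG wait)| = |{m0, m1}| = 2.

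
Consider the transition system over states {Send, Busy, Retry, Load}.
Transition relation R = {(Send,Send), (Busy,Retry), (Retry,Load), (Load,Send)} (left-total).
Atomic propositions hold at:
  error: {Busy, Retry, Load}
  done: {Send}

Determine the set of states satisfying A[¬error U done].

{Send}

Sat(¬error) = {Send}
A[¬error U done]: least fixpoint, start Z0 = Sat(done) = {Send}, add states in Sat(¬error) with every successor in Z. Already a fixed point.
Sat(A[¬error U done]) = {Send}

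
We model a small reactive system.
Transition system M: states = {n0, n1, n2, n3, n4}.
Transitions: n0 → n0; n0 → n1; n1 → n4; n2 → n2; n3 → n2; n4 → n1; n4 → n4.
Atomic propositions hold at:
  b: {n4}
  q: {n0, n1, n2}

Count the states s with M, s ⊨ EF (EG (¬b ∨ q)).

Sat(¬b) = {n0, n1, n2, n3}
Sat(¬b ∨ q) = {n0, n1, n2, n3}
EG (¬b ∨ q): greatest fixpoint, start Z0 = {n0, n1, n2, n3}, keep only states in Sat with some successor in Z. Z1 = {n0, n2, n3}; fixed.
Sat(EG (¬b ∨ q)) = {n0, n2, n3}
EF (EG (¬b ∨ q)): least fixpoint, start Z0 = {n0, n2, n3}, add states with some successor in Z. Already a fixed point.
Sat(EF (EG (¬b ∨ q))) = {n0, n2, n3}
|Sat(EF (EG (¬b ∨ q)))| = |{n0, n2, n3}| = 3.

3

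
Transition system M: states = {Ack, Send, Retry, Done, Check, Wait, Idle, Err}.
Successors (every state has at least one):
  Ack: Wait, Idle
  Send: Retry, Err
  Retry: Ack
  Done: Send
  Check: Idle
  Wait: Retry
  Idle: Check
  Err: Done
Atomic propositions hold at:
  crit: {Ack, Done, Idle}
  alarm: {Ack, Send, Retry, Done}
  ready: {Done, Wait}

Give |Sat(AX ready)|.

Sat(AX ready) = {s : every successor in {Done, Wait}} = {Err}
|Sat(AX ready)| = |{Err}| = 1.

1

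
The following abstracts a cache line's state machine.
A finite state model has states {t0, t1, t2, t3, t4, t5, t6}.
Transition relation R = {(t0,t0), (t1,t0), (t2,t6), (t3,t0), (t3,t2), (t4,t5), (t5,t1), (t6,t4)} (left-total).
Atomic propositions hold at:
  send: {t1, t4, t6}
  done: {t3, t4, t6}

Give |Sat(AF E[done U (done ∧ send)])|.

Sat(done ∧ send) = {t4, t6}
E[done U (done ∧ send)]: least fixpoint, start Z0 = Sat((done ∧ send)) = {t4, t6}, add states in Sat(done) with some successor in Z. Already a fixed point.
Sat(E[done U (done ∧ send)]) = {t4, t6}
AF E[done U (done ∧ send)]: least fixpoint, start Z0 = {t4, t6}, add states with every successor in Z. Z1 = {t2, t4, t6}; fixed.
Sat(AF E[done U (done ∧ send)]) = {t2, t4, t6}
|Sat(AF E[done U (done ∧ send)])| = |{t2, t4, t6}| = 3.

3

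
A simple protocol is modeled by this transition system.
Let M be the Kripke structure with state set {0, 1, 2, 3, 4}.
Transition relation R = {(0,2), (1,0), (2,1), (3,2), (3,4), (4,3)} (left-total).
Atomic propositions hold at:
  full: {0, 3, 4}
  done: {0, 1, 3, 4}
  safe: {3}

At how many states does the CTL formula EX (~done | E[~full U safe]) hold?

3

Sat(~done) = {2}
Sat(~full) = {1, 2}
E[~full U safe]: least fixpoint, start Z0 = Sat(safe) = {3}, add states in Sat(~full) with some successor in Z. Already a fixed point.
Sat(E[~full U safe]) = {3}
Sat(~done | E[~full U safe]) = {2, 3}
Sat(EX (~done | E[~full U safe])) = {s : some successor in {2, 3}} = {0, 3, 4}
|Sat(EX (~done | E[~full U safe]))| = |{0, 3, 4}| = 3.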